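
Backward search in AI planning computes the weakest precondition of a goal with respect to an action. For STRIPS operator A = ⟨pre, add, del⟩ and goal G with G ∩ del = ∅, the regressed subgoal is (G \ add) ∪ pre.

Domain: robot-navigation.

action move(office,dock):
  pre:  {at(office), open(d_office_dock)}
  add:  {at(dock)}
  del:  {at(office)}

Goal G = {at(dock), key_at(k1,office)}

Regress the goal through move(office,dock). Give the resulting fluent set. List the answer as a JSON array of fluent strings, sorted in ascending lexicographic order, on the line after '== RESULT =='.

Regress:
  G ∩ del = {}  (empty — regression defined)
  G \ add = {at(dock), key_at(k1,office)} \ {at(dock)} = {key_at(k1,office)}
  ∪ pre   = {key_at(k1,office)} ∪ {at(office), open(d_office_dock)}
          = {at(office), key_at(k1,office), open(d_office_dock)}

== RESULT ==
["at(office)", "key_at(k1,office)", "open(d_office_dock)"]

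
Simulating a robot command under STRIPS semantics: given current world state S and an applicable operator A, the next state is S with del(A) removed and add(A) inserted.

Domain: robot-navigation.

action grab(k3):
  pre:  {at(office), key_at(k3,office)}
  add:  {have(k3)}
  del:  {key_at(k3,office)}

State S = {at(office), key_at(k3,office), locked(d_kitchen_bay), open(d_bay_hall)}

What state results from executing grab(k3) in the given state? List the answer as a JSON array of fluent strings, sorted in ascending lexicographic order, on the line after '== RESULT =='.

Progress:
  pre ⊆ S: {at(office), key_at(k3,office)} ⊆ S  — applicable
  S \ del = {at(office), locked(d_kitchen_bay), open(d_bay_hall)}
  ∪ add   = {at(office), have(k3), locked(d_kitchen_bay), open(d_bay_hall)}

== RESULT ==
["at(office)", "have(k3)", "locked(d_kitchen_bay)", "open(d_bay_hall)"]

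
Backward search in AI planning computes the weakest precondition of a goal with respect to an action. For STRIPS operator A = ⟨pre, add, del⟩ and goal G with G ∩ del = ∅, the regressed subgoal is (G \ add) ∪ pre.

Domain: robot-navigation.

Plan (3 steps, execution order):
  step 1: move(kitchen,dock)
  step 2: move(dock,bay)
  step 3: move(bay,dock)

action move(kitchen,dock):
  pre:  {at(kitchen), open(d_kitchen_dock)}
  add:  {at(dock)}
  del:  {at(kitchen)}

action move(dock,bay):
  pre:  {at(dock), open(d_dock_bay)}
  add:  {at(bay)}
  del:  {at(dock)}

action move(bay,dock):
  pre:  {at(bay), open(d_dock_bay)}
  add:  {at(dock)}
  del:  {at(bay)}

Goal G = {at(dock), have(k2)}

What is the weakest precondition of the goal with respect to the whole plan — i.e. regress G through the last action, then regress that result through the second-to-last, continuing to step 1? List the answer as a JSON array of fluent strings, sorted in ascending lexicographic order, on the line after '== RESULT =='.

Regress step by step:
  through step 3 (move(bay,dock)): drop {at(dock)}, keep {have(k2)}, require {at(bay), open(d_dock_bay)}
    → {at(bay), have(k2), open(d_dock_bay)}
  through step 2 (move(dock,bay)): drop {at(bay)}, keep {have(k2), open(d_dock_bay)}, require {at(dock), open(d_dock_bay)}
    → {at(dock), have(k2), open(d_dock_bay)}
  through step 1 (move(kitchen,dock)): drop {at(dock)}, keep {have(k2), open(d_dock_bay)}, require {at(kitchen), open(d_kitchen_dock)}
    → {at(kitchen), have(k2), open(d_dock_bay), open(d_kitchen_dock)}

== RESULT ==
["at(kitchen)", "have(k2)", "open(d_dock_bay)", "open(d_kitchen_dock)"]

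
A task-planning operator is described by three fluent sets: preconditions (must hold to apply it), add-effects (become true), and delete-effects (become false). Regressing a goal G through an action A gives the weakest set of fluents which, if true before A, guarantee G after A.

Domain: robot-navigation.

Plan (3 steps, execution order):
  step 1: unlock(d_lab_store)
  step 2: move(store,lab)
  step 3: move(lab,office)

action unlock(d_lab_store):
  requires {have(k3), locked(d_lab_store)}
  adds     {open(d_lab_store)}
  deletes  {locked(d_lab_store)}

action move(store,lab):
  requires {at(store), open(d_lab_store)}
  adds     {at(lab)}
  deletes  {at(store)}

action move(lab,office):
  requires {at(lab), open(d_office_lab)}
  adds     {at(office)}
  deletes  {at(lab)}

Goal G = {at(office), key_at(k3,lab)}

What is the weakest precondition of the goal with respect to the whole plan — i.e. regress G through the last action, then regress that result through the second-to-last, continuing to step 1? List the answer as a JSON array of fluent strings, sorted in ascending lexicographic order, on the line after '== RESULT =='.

Work backward from the goal:
  through step 3 (move(lab,office)): drop {at(office)}, keep {key_at(k3,lab)}, require {at(lab), open(d_office_lab)}
    → {at(lab), key_at(k3,lab), open(d_office_lab)}
  through step 2 (move(store,lab)): drop {at(lab)}, keep {key_at(k3,lab), open(d_office_lab)}, require {at(store), open(d_lab_store)}
    → {at(store), key_at(k3,lab), open(d_lab_store), open(d_office_lab)}
  through step 1 (unlock(d_lab_store)): drop {open(d_lab_store)}, keep {at(store), key_at(k3,lab), open(d_office_lab)}, require {have(k3), locked(d_lab_store)}
    → {at(store), have(k3), key_at(k3,lab), locked(d_lab_store), open(d_office_lab)}

== RESULT ==
["at(store)", "have(k3)", "key_at(k3,lab)", "locked(d_lab_store)", "open(d_office_lab)"]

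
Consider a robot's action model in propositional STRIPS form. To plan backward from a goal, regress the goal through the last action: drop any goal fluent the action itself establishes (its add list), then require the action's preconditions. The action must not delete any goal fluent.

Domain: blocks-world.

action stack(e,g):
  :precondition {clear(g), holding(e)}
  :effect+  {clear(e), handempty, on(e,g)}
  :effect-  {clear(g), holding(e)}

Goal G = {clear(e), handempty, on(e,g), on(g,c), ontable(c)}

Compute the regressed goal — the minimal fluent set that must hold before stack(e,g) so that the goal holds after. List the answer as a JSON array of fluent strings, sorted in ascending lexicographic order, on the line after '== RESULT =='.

Regress:
  G ∩ del = {}  (empty — regression defined)
  G \ add = {clear(e), handempty, on(e,g), on(g,c), ontable(c)} \ {clear(e), handempty, on(e,g)} = {on(g,c), ontable(c)}
  ∪ pre   = {on(g,c), ontable(c)} ∪ {clear(g), holding(e)}
          = {clear(g), holding(e), on(g,c), ontable(c)}

== RESULT ==
["clear(g)", "holding(e)", "on(g,c)", "ontable(c)"]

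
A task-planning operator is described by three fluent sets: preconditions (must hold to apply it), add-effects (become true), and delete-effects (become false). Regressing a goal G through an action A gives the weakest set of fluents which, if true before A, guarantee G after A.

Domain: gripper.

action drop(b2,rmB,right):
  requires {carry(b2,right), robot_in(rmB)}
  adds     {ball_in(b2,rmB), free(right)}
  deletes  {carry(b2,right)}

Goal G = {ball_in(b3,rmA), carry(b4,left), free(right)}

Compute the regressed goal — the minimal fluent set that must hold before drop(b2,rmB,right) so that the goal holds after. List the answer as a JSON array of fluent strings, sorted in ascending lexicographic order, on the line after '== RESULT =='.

Compute (G \ add) ∪ pre:
  G ∩ del = {}  (empty — regression defined)
  G \ add = {ball_in(b3,rmA), carry(b4,left), free(right)} \ {ball_in(b2,rmB), free(right)} = {ball_in(b3,rmA), carry(b4,left)}
  ∪ pre   = {ball_in(b3,rmA), carry(b4,left)} ∪ {carry(b2,right), robot_in(rmB)}
          = {ball_in(b3,rmA), carry(b2,right), carry(b4,left), robot_in(rmB)}

== RESULT ==
["ball_in(b3,rmA)", "carry(b2,right)", "carry(b4,left)", "robot_in(rmB)"]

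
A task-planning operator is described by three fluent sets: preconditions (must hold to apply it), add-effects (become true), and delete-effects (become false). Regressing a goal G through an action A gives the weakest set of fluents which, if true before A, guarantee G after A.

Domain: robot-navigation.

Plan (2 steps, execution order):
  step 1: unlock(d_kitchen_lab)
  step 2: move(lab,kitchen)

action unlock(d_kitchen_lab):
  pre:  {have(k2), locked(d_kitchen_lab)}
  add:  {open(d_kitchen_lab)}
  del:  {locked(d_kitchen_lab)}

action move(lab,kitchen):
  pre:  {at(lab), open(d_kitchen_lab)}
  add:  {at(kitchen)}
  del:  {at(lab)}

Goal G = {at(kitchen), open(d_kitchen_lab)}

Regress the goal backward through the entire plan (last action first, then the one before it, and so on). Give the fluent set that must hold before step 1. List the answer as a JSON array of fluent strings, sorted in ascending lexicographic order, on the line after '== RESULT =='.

Regress step by step:
  through step 2 (move(lab,kitchen)): drop {at(kitchen)}, keep {open(d_kitchen_lab)}, require {at(lab), open(d_kitchen_lab)}
    → {at(lab), open(d_kitchen_lab)}
  through step 1 (unlock(d_kitchen_lab)): drop {open(d_kitchen_lab)}, keep {at(lab)}, require {have(k2), locked(d_kitchen_lab)}
    → {at(lab), have(k2), locked(d_kitchen_lab)}

== RESULT ==
["at(lab)", "have(k2)", "locked(d_kitchen_lab)"]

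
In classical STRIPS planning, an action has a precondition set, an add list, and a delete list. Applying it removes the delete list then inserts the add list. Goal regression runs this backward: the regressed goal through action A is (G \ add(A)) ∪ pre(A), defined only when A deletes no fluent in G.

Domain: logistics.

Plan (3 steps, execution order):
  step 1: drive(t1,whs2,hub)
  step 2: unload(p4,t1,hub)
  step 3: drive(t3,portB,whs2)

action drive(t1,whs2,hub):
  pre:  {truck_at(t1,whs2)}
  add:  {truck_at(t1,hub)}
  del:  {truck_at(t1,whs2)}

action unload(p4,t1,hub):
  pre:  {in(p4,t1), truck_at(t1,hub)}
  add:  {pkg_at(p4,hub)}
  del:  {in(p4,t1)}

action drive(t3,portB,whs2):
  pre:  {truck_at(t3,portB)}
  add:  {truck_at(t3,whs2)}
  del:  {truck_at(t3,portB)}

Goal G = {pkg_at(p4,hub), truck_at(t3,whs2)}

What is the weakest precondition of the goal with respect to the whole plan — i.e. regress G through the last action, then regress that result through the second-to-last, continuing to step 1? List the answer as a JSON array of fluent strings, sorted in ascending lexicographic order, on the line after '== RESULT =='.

Work backward from the goal:
  through step 3 (drive(t3,portB,whs2)): drop {truck_at(t3,whs2)}, keep {pkg_at(p4,hub)}, require {truck_at(t3,portB)}
    → {pkg_at(p4,hub), truck_at(t3,portB)}
  through step 2 (unload(p4,t1,hub)): drop {pkg_at(p4,hub)}, keep {truck_at(t3,portB)}, require {in(p4,t1), truck_at(t1,hub)}
    → {in(p4,t1), truck_at(t1,hub), truck_at(t3,portB)}
  through step 1 (drive(t1,whs2,hub)): drop {truck_at(t1,hub)}, keep {in(p4,t1), truck_at(t3,portB)}, require {truck_at(t1,whs2)}
    → {in(p4,t1), truck_at(t1,whs2), truck_at(t3,portB)}

== RESULT ==
["in(p4,t1)", "truck_at(t1,whs2)", "truck_at(t3,portB)"]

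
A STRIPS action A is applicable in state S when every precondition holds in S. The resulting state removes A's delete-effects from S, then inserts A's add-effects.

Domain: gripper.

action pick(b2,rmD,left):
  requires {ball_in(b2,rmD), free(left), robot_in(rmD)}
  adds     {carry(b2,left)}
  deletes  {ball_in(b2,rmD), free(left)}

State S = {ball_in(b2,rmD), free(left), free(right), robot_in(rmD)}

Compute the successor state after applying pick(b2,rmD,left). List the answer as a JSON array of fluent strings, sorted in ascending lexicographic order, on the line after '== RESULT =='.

Progress:
  pre ⊆ S: {ball_in(b2,rmD), free(left), robot_in(rmD)} ⊆ S  — applicable
  S \ del = {free(right), robot_in(rmD)}
  ∪ add   = {carry(b2,left), free(right), robot_in(rmD)}

== RESULT ==
["carry(b2,left)", "free(right)", "robot_in(rmD)"]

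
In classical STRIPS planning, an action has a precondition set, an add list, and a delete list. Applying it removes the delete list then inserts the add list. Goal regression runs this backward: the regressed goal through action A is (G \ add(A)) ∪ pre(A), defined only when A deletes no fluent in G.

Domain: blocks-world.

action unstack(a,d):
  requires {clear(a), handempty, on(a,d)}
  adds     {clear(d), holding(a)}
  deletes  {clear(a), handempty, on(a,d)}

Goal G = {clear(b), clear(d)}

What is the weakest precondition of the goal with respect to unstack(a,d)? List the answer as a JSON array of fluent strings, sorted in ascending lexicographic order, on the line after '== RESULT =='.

Compute (G \ add) ∪ pre:
  G ∩ del = {}  (empty — regression defined)
  G \ add = {clear(b), clear(d)} \ {clear(d), holding(a)} = {clear(b)}
  ∪ pre   = {clear(b)} ∪ {clear(a), handempty, on(a,d)}
          = {clear(a), clear(b), handempty, on(a,d)}

== RESULT ==
["clear(a)", "clear(b)", "handempty", "on(a,d)"]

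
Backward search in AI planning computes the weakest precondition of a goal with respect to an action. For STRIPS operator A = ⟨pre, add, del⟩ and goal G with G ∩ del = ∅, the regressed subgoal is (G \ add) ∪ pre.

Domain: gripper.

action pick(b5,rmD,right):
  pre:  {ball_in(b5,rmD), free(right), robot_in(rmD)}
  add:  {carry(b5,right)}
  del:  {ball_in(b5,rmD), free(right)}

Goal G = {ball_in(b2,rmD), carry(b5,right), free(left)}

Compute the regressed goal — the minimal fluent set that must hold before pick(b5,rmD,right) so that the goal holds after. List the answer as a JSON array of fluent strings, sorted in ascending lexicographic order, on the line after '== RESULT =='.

Regress:
  G ∩ del = {}  (empty — regression defined)
  G \ add = {ball_in(b2,rmD), carry(b5,right), free(left)} \ {carry(b5,right)} = {ball_in(b2,rmD), free(left)}
  ∪ pre   = {ball_in(b2,rmD), free(left)} ∪ {ball_in(b5,rmD), free(right), robot_in(rmD)}
          = {ball_in(b2,rmD), ball_in(b5,rmD), free(left), free(right), robot_in(rmD)}

== RESULT ==
["ball_in(b2,rmD)", "ball_in(b5,rmD)", "free(left)", "free(right)", "robot_in(rmD)"]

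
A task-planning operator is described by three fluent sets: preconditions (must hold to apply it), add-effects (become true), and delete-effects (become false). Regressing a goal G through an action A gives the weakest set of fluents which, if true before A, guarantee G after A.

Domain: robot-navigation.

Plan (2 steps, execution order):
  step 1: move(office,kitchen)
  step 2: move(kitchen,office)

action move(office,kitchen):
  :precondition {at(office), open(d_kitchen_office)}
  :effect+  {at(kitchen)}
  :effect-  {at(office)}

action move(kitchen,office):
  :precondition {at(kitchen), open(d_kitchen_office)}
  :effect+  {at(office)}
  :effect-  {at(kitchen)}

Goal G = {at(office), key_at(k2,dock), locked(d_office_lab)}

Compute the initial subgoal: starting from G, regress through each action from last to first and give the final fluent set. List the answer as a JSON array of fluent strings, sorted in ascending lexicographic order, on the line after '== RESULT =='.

Regress step by step:
  through step 2 (move(kitchen,office)): drop {at(office)}, keep {key_at(k2,dock), locked(d_office_lab)}, require {at(kitchen), open(d_kitchen_office)}
    → {at(kitchen), key_at(k2,dock), locked(d_office_lab), open(d_kitchen_office)}
  through step 1 (move(office,kitchen)): drop {at(kitchen)}, keep {key_at(k2,dock), locked(d_office_lab), open(d_kitchen_office)}, require {at(office), open(d_kitchen_office)}
    → {at(office), key_at(k2,dock), locked(d_office_lab), open(d_kitchen_office)}

== RESULT ==
["at(office)", "key_at(k2,dock)", "locked(d_office_lab)", "open(d_kitchen_office)"]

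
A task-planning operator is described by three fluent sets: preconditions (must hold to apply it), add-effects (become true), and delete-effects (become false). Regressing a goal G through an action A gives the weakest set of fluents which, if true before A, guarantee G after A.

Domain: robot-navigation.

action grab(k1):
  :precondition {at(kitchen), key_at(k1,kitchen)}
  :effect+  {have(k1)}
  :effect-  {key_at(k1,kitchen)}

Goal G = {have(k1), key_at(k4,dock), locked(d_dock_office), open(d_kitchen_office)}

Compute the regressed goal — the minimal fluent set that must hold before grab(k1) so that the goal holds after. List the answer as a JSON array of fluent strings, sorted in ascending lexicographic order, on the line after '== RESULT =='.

Compute (G \ add) ∪ pre:
  G ∩ del = {}  (empty — regression defined)
  G \ add = {have(k1), key_at(k4,dock), locked(d_dock_office), open(d_kitchen_office)} \ {have(k1)} = {key_at(k4,dock), locked(d_dock_office), open(d_kitchen_office)}
  ∪ pre   = {key_at(k4,dock), locked(d_dock_office), open(d_kitchen_office)} ∪ {at(kitchen), key_at(k1,kitchen)}
          = {at(kitchen), key_at(k1,kitchen), key_at(k4,dock), locked(d_dock_office), open(d_kitchen_office)}

== RESULT ==
["at(kitchen)", "key_at(k1,kitchen)", "key_at(k4,dock)", "locked(d_dock_office)", "open(d_kitchen_office)"]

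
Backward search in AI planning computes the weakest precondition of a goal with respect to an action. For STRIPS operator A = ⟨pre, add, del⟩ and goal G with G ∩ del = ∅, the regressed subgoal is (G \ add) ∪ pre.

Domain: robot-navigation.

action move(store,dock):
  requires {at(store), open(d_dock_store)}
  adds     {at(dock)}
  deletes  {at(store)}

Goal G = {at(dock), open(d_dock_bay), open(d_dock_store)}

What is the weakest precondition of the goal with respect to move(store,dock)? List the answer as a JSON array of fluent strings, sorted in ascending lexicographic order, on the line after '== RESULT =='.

Regress:
  G ∩ del = {}  (empty — regression defined)
  G \ add = {at(dock), open(d_dock_bay), open(d_dock_store)} \ {at(dock)} = {open(d_dock_bay), open(d_dock_store)}
  ∪ pre   = {open(d_dock_bay), open(d_dock_store)} ∪ {at(store), open(d_dock_store)}
          = {at(store), open(d_dock_bay), open(d_dock_store)}

== RESULT ==
["at(store)", "open(d_dock_bay)", "open(d_dock_store)"]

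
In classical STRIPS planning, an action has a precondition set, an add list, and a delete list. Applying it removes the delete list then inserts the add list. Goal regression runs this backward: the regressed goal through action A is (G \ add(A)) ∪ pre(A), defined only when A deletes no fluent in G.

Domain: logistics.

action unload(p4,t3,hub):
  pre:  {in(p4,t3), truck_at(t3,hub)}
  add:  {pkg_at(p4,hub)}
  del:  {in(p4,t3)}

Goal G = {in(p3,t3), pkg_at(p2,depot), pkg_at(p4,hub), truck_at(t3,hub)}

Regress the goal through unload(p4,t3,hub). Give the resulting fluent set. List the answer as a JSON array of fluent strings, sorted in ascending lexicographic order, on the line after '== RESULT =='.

Regress:
  G ∩ del = {}  (empty — regression defined)
  G \ add = {in(p3,t3), pkg_at(p2,depot), pkg_at(p4,hub), truck_at(t3,hub)} \ {pkg_at(p4,hub)} = {in(p3,t3), pkg_at(p2,depot), truck_at(t3,hub)}
  ∪ pre   = {in(p3,t3), pkg_at(p2,depot), truck_at(t3,hub)} ∪ {in(p4,t3), truck_at(t3,hub)}
          = {in(p3,t3), in(p4,t3), pkg_at(p2,depot), truck_at(t3,hub)}

== RESULT ==
["in(p3,t3)", "in(p4,t3)", "pkg_at(p2,depot)", "truck_at(t3,hub)"]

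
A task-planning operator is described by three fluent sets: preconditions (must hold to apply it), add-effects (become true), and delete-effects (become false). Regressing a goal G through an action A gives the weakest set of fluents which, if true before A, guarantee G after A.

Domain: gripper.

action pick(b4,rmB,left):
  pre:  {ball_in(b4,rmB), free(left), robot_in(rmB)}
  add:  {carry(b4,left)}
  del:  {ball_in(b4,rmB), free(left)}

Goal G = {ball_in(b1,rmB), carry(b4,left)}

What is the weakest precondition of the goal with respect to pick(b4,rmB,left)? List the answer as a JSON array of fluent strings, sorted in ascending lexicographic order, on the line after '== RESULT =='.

Regress:
  G ∩ del = {}  (empty — regression defined)
  G \ add = {ball_in(b1,rmB), carry(b4,left)} \ {carry(b4,left)} = {ball_in(b1,rmB)}
  ∪ pre   = {ball_in(b1,rmB)} ∪ {ball_in(b4,rmB), free(left), robot_in(rmB)}
          = {ball_in(b1,rmB), ball_in(b4,rmB), free(left), robot_in(rmB)}

== RESULT ==
["ball_in(b1,rmB)", "ball_in(b4,rmB)", "free(left)", "robot_in(rmB)"]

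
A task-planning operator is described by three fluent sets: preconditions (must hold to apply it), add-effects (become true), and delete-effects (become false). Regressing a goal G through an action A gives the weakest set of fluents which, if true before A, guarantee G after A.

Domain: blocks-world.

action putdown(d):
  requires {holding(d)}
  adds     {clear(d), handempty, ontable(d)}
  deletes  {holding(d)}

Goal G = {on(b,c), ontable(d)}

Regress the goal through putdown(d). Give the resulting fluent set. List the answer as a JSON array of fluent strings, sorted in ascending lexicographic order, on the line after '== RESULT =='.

Compute (G \ add) ∪ pre:
  G ∩ del = {}  (empty — regression defined)
  G \ add = {on(b,c), ontable(d)} \ {clear(d), handempty, ontable(d)} = {on(b,c)}
  ∪ pre   = {on(b,c)} ∪ {holding(d)}
          = {holding(d), on(b,c)}

== RESULT ==
["holding(d)", "on(b,c)"]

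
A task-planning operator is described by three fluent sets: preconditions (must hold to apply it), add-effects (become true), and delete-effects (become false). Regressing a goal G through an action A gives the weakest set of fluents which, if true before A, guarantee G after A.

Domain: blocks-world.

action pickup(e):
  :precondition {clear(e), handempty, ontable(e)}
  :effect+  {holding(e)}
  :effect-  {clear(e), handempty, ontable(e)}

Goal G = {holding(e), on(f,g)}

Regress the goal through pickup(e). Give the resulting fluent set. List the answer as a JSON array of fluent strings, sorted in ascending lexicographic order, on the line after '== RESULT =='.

Compute (G \ add) ∪ pre:
  G ∩ del = {}  (empty — regression defined)
  G \ add = {holding(e), on(f,g)} \ {holding(e)} = {on(f,g)}
  ∪ pre   = {on(f,g)} ∪ {clear(e), handempty, ontable(e)}
          = {clear(e), handempty, on(f,g), ontable(e)}

== RESULT ==
["clear(e)", "handempty", "on(f,g)", "ontable(e)"]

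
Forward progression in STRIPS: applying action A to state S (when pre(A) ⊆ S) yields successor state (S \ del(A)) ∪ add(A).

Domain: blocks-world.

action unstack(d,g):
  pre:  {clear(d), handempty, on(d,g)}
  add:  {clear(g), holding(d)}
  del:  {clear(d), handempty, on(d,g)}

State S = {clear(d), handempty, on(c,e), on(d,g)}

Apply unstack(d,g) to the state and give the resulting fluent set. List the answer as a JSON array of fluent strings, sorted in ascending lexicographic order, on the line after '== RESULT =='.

Progress:
  pre ⊆ S: {clear(d), handempty, on(d,g)} ⊆ S  — applicable
  S \ del = {on(c,e)}
  ∪ add   = {clear(g), holding(d), on(c,e)}

== RESULT ==
["clear(g)", "holding(d)", "on(c,e)"]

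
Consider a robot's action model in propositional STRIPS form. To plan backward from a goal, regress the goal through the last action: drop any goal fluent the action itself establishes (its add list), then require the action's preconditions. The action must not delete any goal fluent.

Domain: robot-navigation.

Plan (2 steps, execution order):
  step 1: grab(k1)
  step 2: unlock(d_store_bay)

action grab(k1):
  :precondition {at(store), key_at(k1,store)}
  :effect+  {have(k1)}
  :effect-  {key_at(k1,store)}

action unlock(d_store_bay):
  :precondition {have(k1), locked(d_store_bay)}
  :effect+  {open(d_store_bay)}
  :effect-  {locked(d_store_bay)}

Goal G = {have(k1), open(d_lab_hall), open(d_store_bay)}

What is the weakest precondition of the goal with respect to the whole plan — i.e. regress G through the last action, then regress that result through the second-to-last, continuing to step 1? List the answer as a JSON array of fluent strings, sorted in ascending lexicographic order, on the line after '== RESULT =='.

Regress step by step:
  through step 2 (unlock(d_store_bay)): drop {open(d_store_bay)}, keep {have(k1), open(d_lab_hall)}, require {have(k1), locked(d_store_bay)}
    → {have(k1), locked(d_store_bay), open(d_lab_hall)}
  through step 1 (grab(k1)): drop {have(k1)}, keep {locked(d_store_bay), open(d_lab_hall)}, require {at(store), key_at(k1,store)}
    → {at(store), key_at(k1,store), locked(d_store_bay), open(d_lab_hall)}

== RESULT ==
["at(store)", "key_at(k1,store)", "locked(d_store_bay)", "open(d_lab_hall)"]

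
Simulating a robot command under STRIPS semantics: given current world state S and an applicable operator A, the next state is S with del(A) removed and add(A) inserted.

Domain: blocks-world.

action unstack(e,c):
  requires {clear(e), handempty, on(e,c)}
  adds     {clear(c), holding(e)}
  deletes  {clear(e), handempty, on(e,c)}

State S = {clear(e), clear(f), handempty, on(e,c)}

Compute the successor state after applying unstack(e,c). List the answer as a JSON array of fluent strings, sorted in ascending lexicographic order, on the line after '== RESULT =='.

Compute (S \ del) ∪ add:
  pre ⊆ S: {clear(e), handempty, on(e,c)} ⊆ S  — applicable
  S \ del = {clear(f)}
  ∪ add   = {clear(c), clear(f), holding(e)}

== RESULT ==
["clear(c)", "clear(f)", "holding(e)"]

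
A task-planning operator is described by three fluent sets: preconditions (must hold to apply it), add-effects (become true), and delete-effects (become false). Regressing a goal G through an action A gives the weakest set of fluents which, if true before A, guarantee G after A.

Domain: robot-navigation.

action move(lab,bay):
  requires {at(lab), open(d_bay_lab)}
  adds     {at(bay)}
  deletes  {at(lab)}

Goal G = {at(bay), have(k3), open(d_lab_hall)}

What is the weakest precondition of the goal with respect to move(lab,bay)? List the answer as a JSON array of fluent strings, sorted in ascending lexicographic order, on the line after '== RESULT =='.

Compute (G \ add) ∪ pre:
  G ∩ del = {}  (empty — regression defined)
  G \ add = {at(bay), have(k3), open(d_lab_hall)} \ {at(bay)} = {have(k3), open(d_lab_hall)}
  ∪ pre   = {have(k3), open(d_lab_hall)} ∪ {at(lab), open(d_bay_lab)}
          = {at(lab), have(k3), open(d_bay_lab), open(d_lab_hall)}

== RESULT ==
["at(lab)", "have(k3)", "open(d_bay_lab)", "open(d_lab_hall)"]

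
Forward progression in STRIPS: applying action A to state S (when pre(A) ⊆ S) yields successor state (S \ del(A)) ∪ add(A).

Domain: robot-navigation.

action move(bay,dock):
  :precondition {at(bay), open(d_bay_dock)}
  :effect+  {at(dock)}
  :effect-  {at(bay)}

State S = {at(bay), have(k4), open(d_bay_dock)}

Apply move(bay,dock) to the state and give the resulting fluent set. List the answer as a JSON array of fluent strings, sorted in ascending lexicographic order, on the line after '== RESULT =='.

Compute (S \ del) ∪ add:
  pre ⊆ S: {at(bay), open(d_bay_dock)} ⊆ S  — applicable
  S \ del = {have(k4), open(d_bay_dock)}
  ∪ add   = {at(dock), have(k4), open(d_bay_dock)}

== RESULT ==
["at(dock)", "have(k4)", "open(d_bay_dock)"]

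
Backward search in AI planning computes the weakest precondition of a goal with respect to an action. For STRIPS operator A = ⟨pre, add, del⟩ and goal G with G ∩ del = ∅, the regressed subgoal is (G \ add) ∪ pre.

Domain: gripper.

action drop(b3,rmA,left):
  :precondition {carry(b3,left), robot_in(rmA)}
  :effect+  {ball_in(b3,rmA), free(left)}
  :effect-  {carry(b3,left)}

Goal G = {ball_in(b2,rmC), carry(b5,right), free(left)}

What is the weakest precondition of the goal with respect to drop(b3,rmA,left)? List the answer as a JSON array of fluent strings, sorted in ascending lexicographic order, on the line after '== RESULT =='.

Compute (G \ add) ∪ pre:
  G ∩ del = {}  (empty — regression defined)
  G \ add = {ball_in(b2,rmC), carry(b5,right), free(left)} \ {ball_in(b3,rmA), free(left)} = {ball_in(b2,rmC), carry(b5,right)}
  ∪ pre   = {ball_in(b2,rmC), carry(b5,right)} ∪ {carry(b3,left), robot_in(rmA)}
          = {ball_in(b2,rmC), carry(b3,left), carry(b5,right), robot_in(rmA)}

== RESULT ==
["ball_in(b2,rmC)", "carry(b3,left)", "carry(b5,right)", "robot_in(rmA)"]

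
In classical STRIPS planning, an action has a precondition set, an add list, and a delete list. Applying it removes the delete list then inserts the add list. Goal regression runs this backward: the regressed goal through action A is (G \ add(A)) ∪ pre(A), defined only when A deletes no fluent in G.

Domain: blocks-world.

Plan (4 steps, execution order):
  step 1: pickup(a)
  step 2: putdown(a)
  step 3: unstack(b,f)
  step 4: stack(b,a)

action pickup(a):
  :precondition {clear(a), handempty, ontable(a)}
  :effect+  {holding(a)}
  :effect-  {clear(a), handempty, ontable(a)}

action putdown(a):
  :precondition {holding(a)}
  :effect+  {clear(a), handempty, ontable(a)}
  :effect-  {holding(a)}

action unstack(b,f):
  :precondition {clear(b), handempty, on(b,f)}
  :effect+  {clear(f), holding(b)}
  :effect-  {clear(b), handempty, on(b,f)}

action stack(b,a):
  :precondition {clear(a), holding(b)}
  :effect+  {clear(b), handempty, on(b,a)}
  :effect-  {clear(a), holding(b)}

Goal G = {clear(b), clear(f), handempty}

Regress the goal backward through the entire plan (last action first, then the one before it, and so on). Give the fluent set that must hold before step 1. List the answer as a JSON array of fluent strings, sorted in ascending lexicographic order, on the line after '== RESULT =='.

Work backward from the goal:
  through step 4 (stack(b,a)): drop {clear(b), handempty}, keep {clear(f)}, require {clear(a), holding(b)}
    → {clear(a), clear(f), holding(b)}
  through step 3 (unstack(b,f)): drop {clear(f), holding(b)}, keep {clear(a)}, require {clear(b), handempty, on(b,f)}
    → {clear(a), clear(b), handempty, on(b,f)}
  through step 2 (putdown(a)): drop {clear(a), handempty}, keep {clear(b), on(b,f)}, require {holding(a)}
    → {clear(b), holding(a), on(b,f)}
  through step 1 (pickup(a)): drop {holding(a)}, keep {clear(b), on(b,f)}, require {clear(a), handempty, ontable(a)}
    → {clear(a), clear(b), handempty, on(b,f), ontable(a)}

== RESULT ==
["clear(a)", "clear(b)", "handempty", "on(b,f)", "ontable(a)"]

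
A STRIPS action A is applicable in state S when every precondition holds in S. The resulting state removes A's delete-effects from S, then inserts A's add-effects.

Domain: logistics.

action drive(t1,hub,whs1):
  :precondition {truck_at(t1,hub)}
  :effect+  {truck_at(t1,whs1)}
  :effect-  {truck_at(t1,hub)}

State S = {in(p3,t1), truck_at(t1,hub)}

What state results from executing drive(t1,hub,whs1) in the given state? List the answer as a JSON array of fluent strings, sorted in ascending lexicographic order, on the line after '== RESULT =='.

Compute (S \ del) ∪ add:
  pre ⊆ S: {truck_at(t1,hub)} ⊆ S  — applicable
  S \ del = {in(p3,t1)}
  ∪ add   = {in(p3,t1), truck_at(t1,whs1)}

== RESULT ==
["in(p3,t1)", "truck_at(t1,whs1)"]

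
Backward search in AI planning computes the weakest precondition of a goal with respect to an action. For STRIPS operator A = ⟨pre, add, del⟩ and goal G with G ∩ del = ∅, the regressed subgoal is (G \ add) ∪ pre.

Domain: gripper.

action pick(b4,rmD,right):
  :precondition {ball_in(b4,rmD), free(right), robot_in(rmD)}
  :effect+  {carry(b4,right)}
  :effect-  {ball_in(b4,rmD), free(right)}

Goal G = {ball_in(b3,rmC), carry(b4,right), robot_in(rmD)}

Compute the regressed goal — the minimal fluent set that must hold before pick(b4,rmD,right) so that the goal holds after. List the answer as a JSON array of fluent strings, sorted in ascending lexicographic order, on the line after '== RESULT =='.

Regress:
  G ∩ del = {}  (empty — regression defined)
  G \ add = {ball_in(b3,rmC), carry(b4,right), robot_in(rmD)} \ {carry(b4,right)} = {ball_in(b3,rmC), robot_in(rmD)}
  ∪ pre   = {ball_in(b3,rmC), robot_in(rmD)} ∪ {ball_in(b4,rmD), free(right), robot_in(rmD)}
          = {ball_in(b3,rmC), ball_in(b4,rmD), free(right), robot_in(rmD)}

== RESULT ==
["ball_in(b3,rmC)", "ball_in(b4,rmD)", "free(right)", "robot_in(rmD)"]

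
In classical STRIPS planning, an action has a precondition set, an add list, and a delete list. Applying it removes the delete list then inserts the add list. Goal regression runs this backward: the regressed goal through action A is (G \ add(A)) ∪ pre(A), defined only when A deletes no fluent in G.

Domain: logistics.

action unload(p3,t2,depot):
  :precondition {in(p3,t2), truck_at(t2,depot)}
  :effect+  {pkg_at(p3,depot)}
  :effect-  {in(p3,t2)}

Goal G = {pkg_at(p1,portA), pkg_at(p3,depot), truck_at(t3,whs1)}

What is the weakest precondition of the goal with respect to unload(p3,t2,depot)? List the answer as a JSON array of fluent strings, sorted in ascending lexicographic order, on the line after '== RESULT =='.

Regress:
  G ∩ del = {}  (empty — regression defined)
  G \ add = {pkg_at(p1,portA), pkg_at(p3,depot), truck_at(t3,whs1)} \ {pkg_at(p3,depot)} = {pkg_at(p1,portA), truck_at(t3,whs1)}
  ∪ pre   = {pkg_at(p1,portA), truck_at(t3,whs1)} ∪ {in(p3,t2), truck_at(t2,depot)}
          = {in(p3,t2), pkg_at(p1,portA), truck_at(t2,depot), truck_at(t3,whs1)}

== RESULT ==
["in(p3,t2)", "pkg_at(p1,portA)", "truck_at(t2,depot)", "truck_at(t3,whs1)"]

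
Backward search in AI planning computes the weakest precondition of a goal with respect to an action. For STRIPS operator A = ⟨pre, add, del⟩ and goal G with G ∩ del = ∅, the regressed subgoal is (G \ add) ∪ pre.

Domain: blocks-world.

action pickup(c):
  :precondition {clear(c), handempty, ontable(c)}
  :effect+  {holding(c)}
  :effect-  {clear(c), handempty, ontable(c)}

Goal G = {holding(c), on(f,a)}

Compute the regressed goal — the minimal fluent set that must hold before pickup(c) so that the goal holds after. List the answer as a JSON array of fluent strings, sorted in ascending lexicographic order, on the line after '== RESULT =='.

Compute (G \ add) ∪ pre:
  G ∩ del = {}  (empty — regression defined)
  G \ add = {holding(c), on(f,a)} \ {holding(c)} = {on(f,a)}
  ∪ pre   = {on(f,a)} ∪ {clear(c), handempty, ontable(c)}
          = {clear(c), handempty, on(f,a), ontable(c)}

== RESULT ==
["clear(c)", "handempty", "on(f,a)", "ontable(c)"]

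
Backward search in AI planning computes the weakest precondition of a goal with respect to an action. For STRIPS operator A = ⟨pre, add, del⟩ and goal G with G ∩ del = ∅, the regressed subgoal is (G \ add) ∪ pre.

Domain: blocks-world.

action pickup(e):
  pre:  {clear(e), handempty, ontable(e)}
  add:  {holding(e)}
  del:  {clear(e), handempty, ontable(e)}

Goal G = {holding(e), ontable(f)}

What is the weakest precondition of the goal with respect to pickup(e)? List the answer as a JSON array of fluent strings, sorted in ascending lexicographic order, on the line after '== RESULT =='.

Compute (G \ add) ∪ pre:
  G ∩ del = {}  (empty — regression defined)
  G \ add = {holding(e), ontable(f)} \ {holding(e)} = {ontable(f)}
  ∪ pre   = {ontable(f)} ∪ {clear(e), handempty, ontable(e)}
          = {clear(e), handempty, ontable(e), ontable(f)}

== RESULT ==
["clear(e)", "handempty", "ontable(e)", "ontable(f)"]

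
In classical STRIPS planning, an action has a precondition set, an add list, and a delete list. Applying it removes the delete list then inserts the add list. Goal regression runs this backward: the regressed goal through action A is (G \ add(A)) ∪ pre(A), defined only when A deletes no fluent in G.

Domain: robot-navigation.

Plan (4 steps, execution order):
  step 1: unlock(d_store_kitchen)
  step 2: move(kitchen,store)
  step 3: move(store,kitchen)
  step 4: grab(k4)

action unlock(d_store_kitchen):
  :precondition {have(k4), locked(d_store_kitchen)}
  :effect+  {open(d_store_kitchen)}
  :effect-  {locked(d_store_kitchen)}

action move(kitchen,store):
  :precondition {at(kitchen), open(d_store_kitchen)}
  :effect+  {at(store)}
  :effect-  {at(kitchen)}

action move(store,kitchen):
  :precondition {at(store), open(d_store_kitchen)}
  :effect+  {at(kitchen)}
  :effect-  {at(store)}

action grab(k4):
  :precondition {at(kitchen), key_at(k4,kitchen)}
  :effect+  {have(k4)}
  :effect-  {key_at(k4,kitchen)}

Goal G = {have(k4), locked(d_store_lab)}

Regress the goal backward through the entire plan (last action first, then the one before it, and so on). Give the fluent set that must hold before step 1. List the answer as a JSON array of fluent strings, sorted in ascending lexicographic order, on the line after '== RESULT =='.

Regress step by step:
  through step 4 (grab(k4)): drop {have(k4)}, keep {locked(d_store_lab)}, require {at(kitchen), key_at(k4,kitchen)}
    → {at(kitchen), key_at(k4,kitchen), locked(d_store_lab)}
  through step 3 (move(store,kitchen)): drop {at(kitchen)}, keep {key_at(k4,kitchen), locked(d_store_lab)}, require {at(store), open(d_store_kitchen)}
    → {at(store), key_at(k4,kitchen), locked(d_store_lab), open(d_store_kitchen)}
  through step 2 (move(kitchen,store)): drop {at(store)}, keep {key_at(k4,kitchen), locked(d_store_lab), open(d_store_kitchen)}, require {at(kitchen), open(d_store_kitchen)}
    → {at(kitchen), key_at(k4,kitchen), locked(d_store_lab), open(d_store_kitchen)}
  through step 1 (unlock(d_store_kitchen)): drop {open(d_store_kitchen)}, keep {at(kitchen), key_at(k4,kitchen), locked(d_store_lab)}, require {have(k4), locked(d_store_kitchen)}
    → {at(kitchen), have(k4), key_at(k4,kitchen), locked(d_store_kitchen), locked(d_store_lab)}

== RESULT ==
["at(kitchen)", "have(k4)", "key_at(k4,kitchen)", "locked(d_store_kitchen)", "locked(d_store_lab)"]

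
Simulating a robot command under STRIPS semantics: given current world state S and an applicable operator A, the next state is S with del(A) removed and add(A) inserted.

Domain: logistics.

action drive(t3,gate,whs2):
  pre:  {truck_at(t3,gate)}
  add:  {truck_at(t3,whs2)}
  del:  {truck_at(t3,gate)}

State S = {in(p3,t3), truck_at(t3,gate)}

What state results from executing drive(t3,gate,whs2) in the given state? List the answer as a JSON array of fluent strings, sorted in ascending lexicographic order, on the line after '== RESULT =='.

Progress:
  pre ⊆ S: {truck_at(t3,gate)} ⊆ S  — applicable
  S \ del = {in(p3,t3)}
  ∪ add   = {in(p3,t3), truck_at(t3,whs2)}

== RESULT ==
["in(p3,t3)", "truck_at(t3,whs2)"]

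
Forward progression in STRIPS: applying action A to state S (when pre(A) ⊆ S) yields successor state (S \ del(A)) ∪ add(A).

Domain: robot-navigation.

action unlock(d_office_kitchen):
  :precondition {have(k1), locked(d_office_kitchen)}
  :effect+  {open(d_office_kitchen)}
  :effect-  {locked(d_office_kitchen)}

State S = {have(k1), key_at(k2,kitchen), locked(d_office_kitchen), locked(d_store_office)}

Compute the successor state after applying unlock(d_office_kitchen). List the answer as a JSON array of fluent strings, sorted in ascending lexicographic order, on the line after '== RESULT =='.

Progress:
  pre ⊆ S: {have(k1), locked(d_office_kitchen)} ⊆ S  — applicable
  S \ del = {have(k1), key_at(k2,kitchen), locked(d_store_office)}
  ∪ add   = {have(k1), key_at(k2,kitchen), locked(d_store_office), open(d_office_kitchen)}

== RESULT ==
["have(k1)", "key_at(k2,kitchen)", "locked(d_store_office)", "open(d_office_kitchen)"]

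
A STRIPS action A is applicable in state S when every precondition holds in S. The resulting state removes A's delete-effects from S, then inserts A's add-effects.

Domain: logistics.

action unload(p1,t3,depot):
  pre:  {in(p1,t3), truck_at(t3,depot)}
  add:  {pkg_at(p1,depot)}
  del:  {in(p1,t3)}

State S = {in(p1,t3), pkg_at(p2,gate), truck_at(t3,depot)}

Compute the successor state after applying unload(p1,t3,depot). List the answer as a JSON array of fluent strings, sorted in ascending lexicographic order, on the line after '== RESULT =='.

Compute (S \ del) ∪ add:
  pre ⊆ S: {in(p1,t3), truck_at(t3,depot)} ⊆ S  — applicable
  S \ del = {pkg_at(p2,gate), truck_at(t3,depot)}
  ∪ add   = {pkg_at(p1,depot), pkg_at(p2,gate), truck_at(t3,depot)}

== RESULT ==
["pkg_at(p1,depot)", "pkg_at(p2,gate)", "truck_at(t3,depot)"]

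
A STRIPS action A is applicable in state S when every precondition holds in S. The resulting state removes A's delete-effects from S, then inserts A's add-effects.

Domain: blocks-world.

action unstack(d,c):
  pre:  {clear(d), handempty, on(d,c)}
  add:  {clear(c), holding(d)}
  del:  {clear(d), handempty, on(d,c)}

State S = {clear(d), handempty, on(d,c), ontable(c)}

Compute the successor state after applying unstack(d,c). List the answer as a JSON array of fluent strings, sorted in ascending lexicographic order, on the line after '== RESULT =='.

Progress:
  pre ⊆ S: {clear(d), handempty, on(d,c)} ⊆ S  — applicable
  S \ del = {ontable(c)}
  ∪ add   = {clear(c), holding(d), ontable(c)}

== RESULT ==
["clear(c)", "holding(d)", "ontable(c)"]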